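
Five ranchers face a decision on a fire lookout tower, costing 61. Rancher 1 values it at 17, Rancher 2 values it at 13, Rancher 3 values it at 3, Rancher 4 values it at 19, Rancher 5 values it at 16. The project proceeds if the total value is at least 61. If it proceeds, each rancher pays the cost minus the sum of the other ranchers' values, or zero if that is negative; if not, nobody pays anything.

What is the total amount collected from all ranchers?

37

Total value 68 ≥ cost 61, so it is built.
Rancher 1: others sum to 51; max(0, 61 - 51) = 10.
Rancher 2: others sum to 55; max(0, 61 - 55) = 6.
Rancher 3: others sum to 65; max(0, 61 - 65) = 0.
Rancher 4: others sum to 49; max(0, 61 - 49) = 12.
Rancher 5: others sum to 52; max(0, 61 - 52) = 9.
Total collected = 10 + 6 + 0 + 12 + 9 = 37.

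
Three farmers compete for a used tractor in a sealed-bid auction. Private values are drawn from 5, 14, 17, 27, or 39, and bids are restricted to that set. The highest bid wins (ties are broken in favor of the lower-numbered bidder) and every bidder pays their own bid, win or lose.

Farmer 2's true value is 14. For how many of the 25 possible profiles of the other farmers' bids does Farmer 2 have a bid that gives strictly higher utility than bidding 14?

Others bid (5, 17): truth gives -14; bid 17 gives -3 > -14. Violating.
Others bid (5, 27): truth gives -14; bid 5 gives -5 > -14. Violating.
Others bid (5, 39): truth gives -14; bid 5 gives -5 > -14. Violating.
Others bid (14, 5): truth gives -14; bid 17 gives -3 > -14. Violating.
Others bid (5, 5): truth gives 0; no alternative beats it.
Others bid (5, 14): truth gives 0; no alternative beats it.
(Checking all 25 profiles: 23 have a profitable deviation, 2 do not.)

23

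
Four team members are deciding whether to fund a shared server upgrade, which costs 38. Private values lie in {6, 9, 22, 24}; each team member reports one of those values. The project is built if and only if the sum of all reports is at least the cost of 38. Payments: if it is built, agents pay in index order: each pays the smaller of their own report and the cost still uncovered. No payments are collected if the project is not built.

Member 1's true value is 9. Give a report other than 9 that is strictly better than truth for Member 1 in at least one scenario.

Suppose Member 2 reports 6, Member 3 reports 6 and Member 4 reports 22.
Report 9: project built, pays 9, utility 9 - 9 = 0.
Report 6: project built, pays 6, utility 9 - 6 = 3.
So reporting 6 beats truth here (3 > 0).

6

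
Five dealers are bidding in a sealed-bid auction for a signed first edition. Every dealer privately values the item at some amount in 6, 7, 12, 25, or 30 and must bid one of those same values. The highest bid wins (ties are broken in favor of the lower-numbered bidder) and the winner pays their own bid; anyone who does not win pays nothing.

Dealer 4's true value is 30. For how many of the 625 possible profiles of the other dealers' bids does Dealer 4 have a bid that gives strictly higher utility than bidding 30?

Others bid (6, 6, 6, 6): truth gives 0; bid 7 gives 23 > 0. Violating.
Others bid (6, 6, 6, 7): truth gives 0; bid 7 gives 23 > 0. Violating.
Others bid (6, 6, 6, 12): truth gives 0; bid 12 gives 18 > 0. Violating.
Others bid (6, 6, 6, 25): truth gives 0; bid 25 gives 5 > 0. Violating.
Others bid (6, 6, 6, 30): truth gives 0; no alternative beats it.
Others bid (6, 6, 7, 30): truth gives 0; no alternative beats it.
(Checking all 625 profiles: 108 have a profitable deviation, 517 do not.)

108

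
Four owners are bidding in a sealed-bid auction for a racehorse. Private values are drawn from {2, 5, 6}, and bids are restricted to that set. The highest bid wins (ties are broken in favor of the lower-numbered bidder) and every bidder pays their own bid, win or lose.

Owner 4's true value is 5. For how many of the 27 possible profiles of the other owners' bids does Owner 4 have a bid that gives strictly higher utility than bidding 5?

Others bid (2, 2, 5): truth gives -5; bid 6 gives -1 > -5. Violating.
Others bid (2, 2, 6): truth gives -5; bid 2 gives -2 > -5. Violating.
Others bid (2, 5, 2): truth gives -5; bid 6 gives -1 > -5. Violating.
Others bid (2, 5, 5): truth gives -5; bid 6 gives -1 > -5. Violating.
Others bid (2, 2, 2): truth gives 0; no alternative beats it.
(Checking all 27 profiles: 26 have a profitable deviation, 1 does not.)

26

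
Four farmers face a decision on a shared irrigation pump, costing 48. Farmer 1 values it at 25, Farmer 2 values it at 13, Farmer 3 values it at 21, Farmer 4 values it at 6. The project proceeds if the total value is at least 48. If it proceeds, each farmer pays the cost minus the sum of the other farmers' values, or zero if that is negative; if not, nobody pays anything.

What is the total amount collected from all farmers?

12

Total value 65 ≥ cost 48, so it is built.
Farmer 1: others sum to 40; max(0, 48 - 40) = 8.
Farmer 2: others sum to 52; max(0, 48 - 52) = 0.
Farmer 3: others sum to 44; max(0, 48 - 44) = 4.
Farmer 4: others sum to 59; max(0, 48 - 59) = 0.
Total collected = 8 + 0 + 4 + 0 = 12.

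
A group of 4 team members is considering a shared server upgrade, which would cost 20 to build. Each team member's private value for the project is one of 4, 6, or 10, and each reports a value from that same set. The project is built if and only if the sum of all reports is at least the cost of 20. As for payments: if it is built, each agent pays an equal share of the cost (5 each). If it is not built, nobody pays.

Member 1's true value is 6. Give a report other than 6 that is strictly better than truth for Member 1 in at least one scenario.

Suppose Member 2 reports 4, Member 3 reports 4 and Member 4 reports 4.
Report 6: project not built, utility 0.
Report 10: project built, pays 5, utility 6 - 5 = 1.
So reporting 10 beats truth here (1 > 0).

10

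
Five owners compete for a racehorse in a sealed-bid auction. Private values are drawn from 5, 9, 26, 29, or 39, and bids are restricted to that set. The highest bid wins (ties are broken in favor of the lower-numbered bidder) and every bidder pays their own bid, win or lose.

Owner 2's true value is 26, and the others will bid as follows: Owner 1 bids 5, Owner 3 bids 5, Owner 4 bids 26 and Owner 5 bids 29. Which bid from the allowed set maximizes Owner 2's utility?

29

Bid 5: loses but pays 5, utility -5.
Bid 9: loses but pays 9, utility -9.
Bid 26: loses but pays 26, utility -26.
Bid 29: wins, pays 29, utility 26 - 29 = -3.
Bid 39: wins, pays 39, utility 26 - 39 = -13.
The best choice is 29 with utility -3.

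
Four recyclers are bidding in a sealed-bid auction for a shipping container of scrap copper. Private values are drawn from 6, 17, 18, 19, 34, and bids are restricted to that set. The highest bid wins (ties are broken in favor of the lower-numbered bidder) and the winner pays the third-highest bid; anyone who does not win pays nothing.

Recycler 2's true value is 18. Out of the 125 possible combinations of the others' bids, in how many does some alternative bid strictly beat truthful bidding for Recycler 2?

Others bid (6, 6, 19): truth gives 0; bid 19 gives 12 > 0. Violating.
Others bid (6, 6, 34): truth gives 0; bid 34 gives 12 > 0. Violating.
Others bid (6, 17, 19): truth gives 0; bid 19 gives 1 > 0. Violating.
Others bid (6, 17, 34): truth gives 0; bid 34 gives 1 > 0. Violating.
Others bid (6, 6, 6): truth gives 12; no alternative beats it.
Others bid (6, 6, 17): truth gives 12; no alternative beats it.
(Checking all 125 profiles: 24 have a profitable deviation, 101 do not.)

24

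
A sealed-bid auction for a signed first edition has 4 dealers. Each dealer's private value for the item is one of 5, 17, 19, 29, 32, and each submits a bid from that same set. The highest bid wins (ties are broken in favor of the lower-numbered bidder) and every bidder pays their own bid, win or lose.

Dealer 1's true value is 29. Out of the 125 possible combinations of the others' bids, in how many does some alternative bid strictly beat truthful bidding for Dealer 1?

88

Others bid (5, 5, 5): truth gives 0; bid 5 gives 24 > 0. Violating.
Others bid (5, 5, 17): truth gives 0; bid 17 gives 12 > 0. Violating.
Others bid (5, 5, 19): truth gives 0; bid 19 gives 10 > 0. Violating.
Others bid (5, 5, 32): truth gives -29; bid 32 gives -3 > -29. Violating.
Others bid (5, 5, 29): truth gives 0; no alternative beats it.
Others bid (5, 17, 29): truth gives 0; no alternative beats it.
(Checking all 125 profiles: 88 have a profitable deviation, 37 do not.)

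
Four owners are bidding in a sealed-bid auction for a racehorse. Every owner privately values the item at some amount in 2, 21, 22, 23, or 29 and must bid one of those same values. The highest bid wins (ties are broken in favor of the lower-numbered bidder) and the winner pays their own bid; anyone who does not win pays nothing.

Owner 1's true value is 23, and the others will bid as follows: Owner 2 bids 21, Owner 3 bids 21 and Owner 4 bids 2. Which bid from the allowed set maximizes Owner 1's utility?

21

Bid 2: loses, pays 0, utility 0.
Bid 21: wins, pays 21, utility 23 - 21 = 2.
Bid 22: wins, pays 22, utility 23 - 22 = 1.
Bid 23: wins, pays 23, utility 23 - 23 = 0.
Bid 29: wins, pays 29, utility 23 - 29 = -6.
The best choice is 21 with utility 2.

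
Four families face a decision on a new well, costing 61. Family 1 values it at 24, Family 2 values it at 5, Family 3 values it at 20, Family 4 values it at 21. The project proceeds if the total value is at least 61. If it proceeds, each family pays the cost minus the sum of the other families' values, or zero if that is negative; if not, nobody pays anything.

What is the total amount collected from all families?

Total value 70 ≥ cost 61, so it is built.
Family 1: others sum to 46; max(0, 61 - 46) = 15.
Family 2: others sum to 65; max(0, 61 - 65) = 0.
Family 3: others sum to 50; max(0, 61 - 50) = 11.
Family 4: others sum to 49; max(0, 61 - 49) = 12.
Total collected = 15 + 0 + 11 + 12 = 38.

38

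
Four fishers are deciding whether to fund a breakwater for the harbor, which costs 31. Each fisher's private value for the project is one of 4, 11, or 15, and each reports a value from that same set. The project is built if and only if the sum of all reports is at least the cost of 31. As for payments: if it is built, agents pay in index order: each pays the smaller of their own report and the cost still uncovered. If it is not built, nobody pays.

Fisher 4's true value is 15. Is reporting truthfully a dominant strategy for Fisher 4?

Yes

Check each profile of the others' reports and compare truth against every alternative report.
Others report (4, 4, 11): truth gives 3, best alternative gives 0.
Others report (4, 11, 4): truth gives 3, best alternative gives 0.
Others report (11, 4, 4): truth gives 3, best alternative gives 0.
Others report (4, 15, 15): truth gives 15, best alternative gives 15.
Others report (11, 11, 11): truth gives 15, best alternative gives 15.
Others report (11, 11, 15): truth gives 15, best alternative gives 15.
(Remaining 21 profiles checked similarly; truth is weakly best in each.)
In every case the truthful report is at least as good as any alternative, so it is a dominant strategy.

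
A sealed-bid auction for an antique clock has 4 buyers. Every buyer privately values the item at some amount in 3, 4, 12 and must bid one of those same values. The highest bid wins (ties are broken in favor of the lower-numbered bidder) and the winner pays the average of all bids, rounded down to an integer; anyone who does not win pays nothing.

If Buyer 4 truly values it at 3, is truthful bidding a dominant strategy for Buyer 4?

Yes

Check each profile of the others' bids and compare truth against every alternative bid.
Others bid (3, 3, 3): truth gives 0, best alternative gives 0.
Others bid (3, 3, 4): truth gives 0, best alternative gives 0.
Others bid (3, 3, 12): truth gives 0, best alternative gives 0.
Others bid (3, 4, 3): truth gives 0, best alternative gives 0.
Others bid (3, 4, 4): truth gives 0, best alternative gives 0.
Others bid (3, 4, 12): truth gives 0, best alternative gives 0.
(Remaining 21 profiles checked similarly; truth is weakly best in each.)
In every case the truthful bid is at least as good as any alternative, so it is a dominant strategy.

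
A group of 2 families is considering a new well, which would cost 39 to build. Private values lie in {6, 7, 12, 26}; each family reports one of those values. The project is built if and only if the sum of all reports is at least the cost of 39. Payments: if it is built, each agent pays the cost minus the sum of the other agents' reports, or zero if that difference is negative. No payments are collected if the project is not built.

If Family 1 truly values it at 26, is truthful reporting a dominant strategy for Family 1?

Check each profile of the others' reports and compare truth against every alternative report.
Others report (26): truth gives 13, best alternative gives 0.
Others report (6): truth gives 0, best alternative gives 0.
Others report (7): truth gives 0, best alternative gives 0.
Others report (12): truth gives 0, best alternative gives 0.
In every case the truthful report is at least as good as any alternative, so it is a dominant strategy.

Yes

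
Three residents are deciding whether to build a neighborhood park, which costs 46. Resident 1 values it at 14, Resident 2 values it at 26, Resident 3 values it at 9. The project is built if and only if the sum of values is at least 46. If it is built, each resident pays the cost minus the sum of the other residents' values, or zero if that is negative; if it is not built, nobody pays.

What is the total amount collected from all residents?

40

Total value 49 ≥ cost 46, so it is built.
Resident 1: others sum to 35; max(0, 46 - 35) = 11.
Resident 2: others sum to 23; max(0, 46 - 23) = 23.
Resident 3: others sum to 40; max(0, 46 - 40) = 6.
Total collected = 11 + 23 + 6 = 40.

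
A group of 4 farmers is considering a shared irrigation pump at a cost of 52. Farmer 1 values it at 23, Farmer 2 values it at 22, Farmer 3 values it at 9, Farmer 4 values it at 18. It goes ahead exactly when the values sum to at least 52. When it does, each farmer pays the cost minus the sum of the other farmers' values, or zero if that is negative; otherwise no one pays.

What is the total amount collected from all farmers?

5

Total value 72 ≥ cost 52, so it is built.
Farmer 1: others sum to 49; max(0, 52 - 49) = 3.
Farmer 2: others sum to 50; max(0, 52 - 50) = 2.
Farmer 3: others sum to 63; max(0, 52 - 63) = 0.
Farmer 4: others sum to 54; max(0, 52 - 54) = 0.
Total collected = 3 + 2 + 0 + 0 = 5.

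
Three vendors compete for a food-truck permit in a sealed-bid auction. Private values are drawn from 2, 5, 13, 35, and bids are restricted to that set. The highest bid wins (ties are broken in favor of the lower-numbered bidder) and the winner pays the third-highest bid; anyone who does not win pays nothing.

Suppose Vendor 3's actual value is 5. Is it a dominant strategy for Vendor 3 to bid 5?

No

Consider the case where Vendor 1 bids 2 and Vendor 2 bids 5.
Truthful bid 5: loses, pays 0, utility 0.
Bid 13 instead: wins, pays 2, utility 5 - 2 = 3.
Since 3 > 0, bidding 13 is strictly better here, so truthful bidding is not dominant.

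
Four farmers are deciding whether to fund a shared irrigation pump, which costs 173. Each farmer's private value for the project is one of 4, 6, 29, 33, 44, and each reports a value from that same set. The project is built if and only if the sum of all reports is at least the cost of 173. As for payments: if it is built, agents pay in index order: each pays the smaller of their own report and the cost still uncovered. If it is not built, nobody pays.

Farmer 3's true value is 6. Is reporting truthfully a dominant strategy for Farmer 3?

Check each profile of the others' reports and compare truth against every alternative report.
Others report (4, 4, 4): truth gives 0, best alternative gives 0.
Others report (4, 4, 6): truth gives 0, best alternative gives 0.
Others report (4, 4, 29): truth gives 0, best alternative gives 0.
Others report (4, 4, 33): truth gives 0, best alternative gives 0.
Others report (4, 4, 44): truth gives 0, best alternative gives 0.
Others report (4, 6, 4): truth gives 0, best alternative gives 0.
(Remaining 119 profiles checked similarly; truth is weakly best in each.)
In every case the truthful report is at least as good as any alternative, so it is a dominant strategy.

Yes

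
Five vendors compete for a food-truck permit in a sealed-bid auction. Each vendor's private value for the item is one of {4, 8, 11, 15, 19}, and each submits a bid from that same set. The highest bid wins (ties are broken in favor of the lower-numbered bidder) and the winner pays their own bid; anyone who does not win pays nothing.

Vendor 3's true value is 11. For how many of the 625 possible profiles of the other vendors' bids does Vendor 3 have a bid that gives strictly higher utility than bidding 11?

Others bid (4, 4, 4, 4): truth gives 0; bid 8 gives 3 > 0. Violating.
Others bid (4, 4, 4, 8): truth gives 0; bid 8 gives 3 > 0. Violating.
Others bid (4, 4, 8, 4): truth gives 0; bid 8 gives 3 > 0. Violating.
Others bid (4, 4, 8, 8): truth gives 0; bid 8 gives 3 > 0. Violating.
Others bid (4, 4, 4, 11): truth gives 0; no alternative beats it.
Others bid (4, 4, 4, 15): truth gives 0; no alternative beats it.
(Checking all 625 profiles: 4 have a profitable deviation, 621 do not.)

4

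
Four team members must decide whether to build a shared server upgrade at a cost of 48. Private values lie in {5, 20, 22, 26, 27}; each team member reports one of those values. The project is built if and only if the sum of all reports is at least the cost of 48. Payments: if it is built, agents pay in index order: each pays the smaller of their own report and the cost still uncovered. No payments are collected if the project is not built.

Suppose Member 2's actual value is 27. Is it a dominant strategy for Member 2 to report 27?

No

Consider the case where Member 1 reports 5, Member 3 reports 5 and Member 4 reports 20.
Truthful report 27: project built, pays 27, utility 27 - 27 = 0.
Report 20 instead: project built, pays 20, utility 27 - 20 = 7.
Since 7 > 0, reporting 20 is strictly better here, so truthful reporting is not dominant.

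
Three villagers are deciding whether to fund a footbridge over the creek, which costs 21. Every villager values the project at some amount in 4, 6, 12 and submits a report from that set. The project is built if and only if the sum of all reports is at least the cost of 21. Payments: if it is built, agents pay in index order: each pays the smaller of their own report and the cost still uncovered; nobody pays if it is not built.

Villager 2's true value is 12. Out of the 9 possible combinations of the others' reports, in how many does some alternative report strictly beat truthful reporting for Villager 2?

5

Others report (4, 12): truth gives 0; report 6 gives 6 > 0. Violating.
Others report (6, 12): truth gives 0; report 4 gives 8 > 0. Violating.
Others report (12, 4): truth gives 3; report 6 gives 6 > 3. Violating.
Others report (12, 6): truth gives 3; report 4 gives 8 > 3. Violating.
Others report (4, 4): truth gives 0; no alternative beats it.
Others report (4, 6): truth gives 0; no alternative beats it.
(Checking all 9 profiles: 5 have a profitable deviation, 4 do not.)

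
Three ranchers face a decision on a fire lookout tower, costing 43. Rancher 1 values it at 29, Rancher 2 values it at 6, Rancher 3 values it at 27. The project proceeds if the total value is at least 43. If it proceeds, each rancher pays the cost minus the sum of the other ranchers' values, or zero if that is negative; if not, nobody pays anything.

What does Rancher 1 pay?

10

Total value 62 ≥ cost 43, so the project is built.
The other ranchers' values sum to 33.
Cost minus that sum is 43 - 33 = 10.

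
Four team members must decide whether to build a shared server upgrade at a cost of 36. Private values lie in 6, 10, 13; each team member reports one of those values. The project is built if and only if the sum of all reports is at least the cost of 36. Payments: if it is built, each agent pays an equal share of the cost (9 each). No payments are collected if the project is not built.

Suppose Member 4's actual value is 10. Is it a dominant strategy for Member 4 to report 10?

Consider the case where Member 1 reports 6, Member 2 reports 6 and Member 3 reports 13.
Truthful report 10: project not built, utility 0.
Report 13 instead: project built, pays 9, utility 10 - 9 = 1.
Since 1 > 0, reporting 13 is strictly better here, so truthful reporting is not dominant.

No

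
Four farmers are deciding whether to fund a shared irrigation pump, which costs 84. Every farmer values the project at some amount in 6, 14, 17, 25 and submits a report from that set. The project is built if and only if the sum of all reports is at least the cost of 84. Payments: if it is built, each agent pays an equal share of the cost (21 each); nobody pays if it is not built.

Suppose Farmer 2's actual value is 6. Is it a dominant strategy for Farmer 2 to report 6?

Check each profile of the others' reports and compare truth against every alternative report.
Others report (25, 25, 25): truth gives 0, best alternative gives -15.
Others report (6, 6, 6): truth gives 0, best alternative gives 0.
Others report (6, 6, 14): truth gives 0, best alternative gives 0.
Others report (6, 6, 17): truth gives 0, best alternative gives 0.
Others report (6, 6, 25): truth gives 0, best alternative gives 0.
Others report (6, 14, 6): truth gives 0, best alternative gives 0.
(Remaining 58 profiles checked similarly; truth is weakly best in each.)
In every case the truthful report is at least as good as any alternative, so it is a dominant strategy.

Yes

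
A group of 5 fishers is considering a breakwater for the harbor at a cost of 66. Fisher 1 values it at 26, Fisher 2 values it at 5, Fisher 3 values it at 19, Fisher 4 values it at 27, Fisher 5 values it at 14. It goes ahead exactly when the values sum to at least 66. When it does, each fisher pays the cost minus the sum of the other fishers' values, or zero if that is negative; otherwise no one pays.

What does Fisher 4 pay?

2

Total value 91 ≥ cost 66, so the project is built.
The other fishers' values sum to 64.
Cost minus that sum is 66 - 64 = 2.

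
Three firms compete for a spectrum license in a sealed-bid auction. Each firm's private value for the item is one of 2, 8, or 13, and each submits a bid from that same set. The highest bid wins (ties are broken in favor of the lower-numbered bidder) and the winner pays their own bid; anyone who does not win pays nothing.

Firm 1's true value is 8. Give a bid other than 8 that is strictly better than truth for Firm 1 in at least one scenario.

Suppose Firm 2 bids 2 and Firm 3 bids 2.
Bid 8: wins, pays 8, utility 8 - 8 = 0.
Bid 2: wins, pays 2, utility 8 - 2 = 6.
So bidding 2 beats truth here (6 > 0).

2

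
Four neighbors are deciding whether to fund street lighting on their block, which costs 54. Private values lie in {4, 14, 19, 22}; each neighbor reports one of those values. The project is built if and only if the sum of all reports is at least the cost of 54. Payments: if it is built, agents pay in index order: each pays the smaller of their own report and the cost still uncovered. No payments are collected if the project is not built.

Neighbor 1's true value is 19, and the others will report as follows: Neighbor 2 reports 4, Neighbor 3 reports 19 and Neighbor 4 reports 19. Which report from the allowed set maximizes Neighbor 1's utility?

14

Report 4: project not built, utility 0.
Report 14: project built, pays 14, utility 19 - 14 = 5.
Report 19: project built, pays 19, utility 19 - 19 = 0.
Report 22: project built, pays 22, utility 19 - 22 = -3.
The best choice is 14 with utility 5.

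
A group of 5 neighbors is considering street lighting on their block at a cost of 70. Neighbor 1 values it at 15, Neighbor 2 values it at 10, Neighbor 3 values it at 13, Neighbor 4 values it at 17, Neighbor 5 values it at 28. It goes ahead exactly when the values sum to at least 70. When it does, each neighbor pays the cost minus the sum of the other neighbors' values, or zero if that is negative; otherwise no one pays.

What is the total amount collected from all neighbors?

Total value 83 ≥ cost 70, so it is built.
Neighbor 1: others sum to 68; max(0, 70 - 68) = 2.
Neighbor 2: others sum to 73; max(0, 70 - 73) = 0.
Neighbor 3: others sum to 70; max(0, 70 - 70) = 0.
Neighbor 4: others sum to 66; max(0, 70 - 66) = 4.
Neighbor 5: others sum to 55; max(0, 70 - 55) = 15.
Total collected = 2 + 0 + 0 + 4 + 15 = 21.

21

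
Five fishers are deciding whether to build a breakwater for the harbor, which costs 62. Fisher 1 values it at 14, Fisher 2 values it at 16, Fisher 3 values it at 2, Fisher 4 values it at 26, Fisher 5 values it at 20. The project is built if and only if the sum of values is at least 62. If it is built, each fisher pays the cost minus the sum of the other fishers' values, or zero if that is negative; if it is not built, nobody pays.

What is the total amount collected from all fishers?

Total value 78 ≥ cost 62, so it is built.
Fisher 1: others sum to 64; max(0, 62 - 64) = 0.
Fisher 2: others sum to 62; max(0, 62 - 62) = 0.
Fisher 3: others sum to 76; max(0, 62 - 76) = 0.
Fisher 4: others sum to 52; max(0, 62 - 52) = 10.
Fisher 5: others sum to 58; max(0, 62 - 58) = 4.
Total collected = 0 + 0 + 0 + 10 + 4 = 14.

14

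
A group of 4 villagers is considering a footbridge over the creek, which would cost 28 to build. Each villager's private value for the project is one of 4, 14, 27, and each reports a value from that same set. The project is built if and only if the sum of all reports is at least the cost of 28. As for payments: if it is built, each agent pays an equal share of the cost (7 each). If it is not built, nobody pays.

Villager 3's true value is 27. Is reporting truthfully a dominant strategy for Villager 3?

Yes

Check each profile of the others' reports and compare truth against every alternative report.
Others report (4, 4, 4): truth gives 20, best alternative gives 0.
Others report (4, 4, 14): truth gives 20, best alternative gives 20.
Others report (4, 4, 27): truth gives 20, best alternative gives 20.
Others report (4, 14, 4): truth gives 20, best alternative gives 20.
Others report (4, 14, 14): truth gives 20, best alternative gives 20.
Others report (4, 14, 27): truth gives 20, best alternative gives 20.
(Remaining 21 profiles checked similarly; truth is weakly best in each.)
In every case the truthful report is at least as good as any alternative, so it is a dominant strategy.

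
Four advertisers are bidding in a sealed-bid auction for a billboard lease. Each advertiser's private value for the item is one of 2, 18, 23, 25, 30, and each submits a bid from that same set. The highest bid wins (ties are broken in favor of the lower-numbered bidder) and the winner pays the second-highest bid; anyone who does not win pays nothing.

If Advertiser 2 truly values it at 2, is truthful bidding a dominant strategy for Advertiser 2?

Yes

Check each profile of the others' bids and compare truth against every alternative bid.
Others bid (2, 2, 18): truth gives 0, best alternative gives -16.
Others bid (2, 18, 2): truth gives 0, best alternative gives -16.
Others bid (2, 18, 18): truth gives 0, best alternative gives -16.
Others bid (2, 2, 2): truth gives 0, best alternative gives 0.
Others bid (2, 2, 23): truth gives 0, best alternative gives 0.
Others bid (2, 2, 25): truth gives 0, best alternative gives 0.
(Remaining 119 profiles checked similarly; truth is weakly best in each.)
In every case the truthful bid is at least as good as any alternative, so it is a dominant strategy.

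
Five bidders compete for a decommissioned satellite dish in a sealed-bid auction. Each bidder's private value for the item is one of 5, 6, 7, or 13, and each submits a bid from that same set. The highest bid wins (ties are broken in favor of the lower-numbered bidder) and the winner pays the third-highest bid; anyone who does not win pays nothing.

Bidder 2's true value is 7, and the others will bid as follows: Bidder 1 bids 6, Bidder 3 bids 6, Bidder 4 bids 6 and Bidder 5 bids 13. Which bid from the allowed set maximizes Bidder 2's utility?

13

Bid 5: loses, pays 0, utility 0.
Bid 6: loses, pays 0, utility 0.
Bid 7: loses, pays 0, utility 0.
Bid 13: wins, pays 6, utility 7 - 6 = 1.
The best choice is 13 with utility 1.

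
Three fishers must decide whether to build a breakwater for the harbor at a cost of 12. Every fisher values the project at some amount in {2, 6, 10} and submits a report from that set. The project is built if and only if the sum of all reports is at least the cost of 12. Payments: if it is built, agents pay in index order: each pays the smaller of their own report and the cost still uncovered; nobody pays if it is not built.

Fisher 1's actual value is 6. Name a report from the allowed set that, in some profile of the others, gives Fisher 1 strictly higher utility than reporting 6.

2

Suppose Fisher 2 reports 2 and Fisher 3 reports 10.
Report 6: project built, pays 6, utility 6 - 6 = 0.
Report 2: project built, pays 2, utility 6 - 2 = 4.
So reporting 2 beats truth here (4 > 0).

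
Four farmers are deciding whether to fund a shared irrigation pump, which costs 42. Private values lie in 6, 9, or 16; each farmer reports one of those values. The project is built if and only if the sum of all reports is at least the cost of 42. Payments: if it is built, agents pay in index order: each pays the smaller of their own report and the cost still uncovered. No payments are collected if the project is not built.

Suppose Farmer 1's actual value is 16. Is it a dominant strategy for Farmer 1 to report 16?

Consider the case where Farmer 2 reports 6, Farmer 3 reports 16 and Farmer 4 reports 16.
Truthful report 16: project built, pays 16, utility 16 - 16 = 0.
Report 6 instead: project built, pays 6, utility 16 - 6 = 10.
Since 10 > 0, reporting 6 is strictly better here, so truthful reporting is not dominant.

No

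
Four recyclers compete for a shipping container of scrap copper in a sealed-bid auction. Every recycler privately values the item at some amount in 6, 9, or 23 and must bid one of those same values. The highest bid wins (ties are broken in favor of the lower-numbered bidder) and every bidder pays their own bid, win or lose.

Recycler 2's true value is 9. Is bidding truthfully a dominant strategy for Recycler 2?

No

Consider the case where Recycler 1 bids 6, Recycler 3 bids 6 and Recycler 4 bids 23.
Truthful bid 9: loses but pays 9, utility -9.
Bid 6 instead: loses but pays 6, utility -6.
Since -6 > -9, bidding 6 is strictly better here, so truthful bidding is not dominant.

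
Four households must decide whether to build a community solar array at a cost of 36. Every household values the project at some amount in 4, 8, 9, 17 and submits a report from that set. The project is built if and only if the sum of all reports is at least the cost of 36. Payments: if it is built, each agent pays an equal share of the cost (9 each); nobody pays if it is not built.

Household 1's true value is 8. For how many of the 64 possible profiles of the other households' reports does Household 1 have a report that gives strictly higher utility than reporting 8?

Others report (4, 8, 17): truth gives -1; report 4 gives 0 > -1. Violating.
Others report (4, 9, 17): truth gives -1; report 4 gives 0 > -1. Violating.
Others report (4, 17, 8): truth gives -1; report 4 gives 0 > -1. Violating.
Others report (4, 17, 9): truth gives -1; report 4 gives 0 > -1. Violating.
Others report (4, 4, 4): truth gives 0; no alternative beats it.
Others report (4, 4, 8): truth gives 0; no alternative beats it.
(Checking all 64 profiles: 12 have a profitable deviation, 52 do not.)

12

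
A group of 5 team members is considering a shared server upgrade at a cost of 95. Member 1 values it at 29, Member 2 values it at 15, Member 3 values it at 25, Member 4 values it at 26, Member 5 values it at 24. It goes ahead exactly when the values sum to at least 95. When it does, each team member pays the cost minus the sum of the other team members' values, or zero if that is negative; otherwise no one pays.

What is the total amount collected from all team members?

8

Total value 119 ≥ cost 95, so it is built.
Member 1: others sum to 90; max(0, 95 - 90) = 5.
Member 2: others sum to 104; max(0, 95 - 104) = 0.
Member 3: others sum to 94; max(0, 95 - 94) = 1.
Member 4: others sum to 93; max(0, 95 - 93) = 2.
Member 5: others sum to 95; max(0, 95 - 95) = 0.
Total collected = 5 + 0 + 1 + 2 + 0 = 8.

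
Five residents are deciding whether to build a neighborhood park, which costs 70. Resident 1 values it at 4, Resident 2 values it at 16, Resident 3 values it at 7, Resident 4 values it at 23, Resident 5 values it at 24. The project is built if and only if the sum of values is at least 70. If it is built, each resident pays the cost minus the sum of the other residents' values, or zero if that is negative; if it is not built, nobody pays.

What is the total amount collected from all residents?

Total value 74 ≥ cost 70, so it is built.
Resident 1: others sum to 70; max(0, 70 - 70) = 0.
Resident 2: others sum to 58; max(0, 70 - 58) = 12.
Resident 3: others sum to 67; max(0, 70 - 67) = 3.
Resident 4: others sum to 51; max(0, 70 - 51) = 19.
Resident 5: others sum to 50; max(0, 70 - 50) = 20.
Total collected = 0 + 12 + 3 + 19 + 20 = 54.

54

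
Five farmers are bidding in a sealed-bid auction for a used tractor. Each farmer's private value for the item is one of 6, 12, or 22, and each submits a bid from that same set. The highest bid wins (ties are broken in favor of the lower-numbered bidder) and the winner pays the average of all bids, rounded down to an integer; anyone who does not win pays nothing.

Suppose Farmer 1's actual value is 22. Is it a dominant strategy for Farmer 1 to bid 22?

No

Consider the case where Farmer 2 bids 6, Farmer 3 bids 6, Farmer 4 bids 6 and Farmer 5 bids 6.
Truthful bid 22: wins, pays 9, utility 22 - 9 = 13.
Bid 6 instead: wins, pays 6, utility 22 - 6 = 16.
Since 16 > 13, bidding 6 is strictly better here, so truthful bidding is not dominant.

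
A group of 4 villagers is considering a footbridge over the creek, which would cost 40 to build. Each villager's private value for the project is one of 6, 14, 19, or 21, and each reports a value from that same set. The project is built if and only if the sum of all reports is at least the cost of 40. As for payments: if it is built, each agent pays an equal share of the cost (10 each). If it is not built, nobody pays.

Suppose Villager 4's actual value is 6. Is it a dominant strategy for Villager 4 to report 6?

Yes

Check each profile of the others' reports and compare truth against every alternative report.
Others report (6, 6, 14): truth gives 0, best alternative gives -4.
Others report (6, 6, 19): truth gives 0, best alternative gives -4.
Others report (6, 6, 21): truth gives 0, best alternative gives -4.
Others report (6, 14, 6): truth gives 0, best alternative gives -4.
Others report (6, 19, 6): truth gives 0, best alternative gives -4.
Others report (6, 21, 6): truth gives 0, best alternative gives -4.
(Remaining 58 profiles checked similarly; truth is weakly best in each.)
In every case the truthful report is at least as good as any alternative, so it is a dominant strategy.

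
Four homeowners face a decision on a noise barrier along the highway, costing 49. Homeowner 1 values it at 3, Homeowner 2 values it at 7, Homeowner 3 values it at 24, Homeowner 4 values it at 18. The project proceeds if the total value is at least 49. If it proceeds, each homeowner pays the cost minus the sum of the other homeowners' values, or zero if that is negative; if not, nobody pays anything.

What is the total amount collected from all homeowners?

Total value 52 ≥ cost 49, so it is built.
Homeowner 1: others sum to 49; max(0, 49 - 49) = 0.
Homeowner 2: others sum to 45; max(0, 49 - 45) = 4.
Homeowner 3: others sum to 28; max(0, 49 - 28) = 21.
Homeowner 4: others sum to 34; max(0, 49 - 34) = 15.
Total collected = 0 + 4 + 21 + 15 = 40.

40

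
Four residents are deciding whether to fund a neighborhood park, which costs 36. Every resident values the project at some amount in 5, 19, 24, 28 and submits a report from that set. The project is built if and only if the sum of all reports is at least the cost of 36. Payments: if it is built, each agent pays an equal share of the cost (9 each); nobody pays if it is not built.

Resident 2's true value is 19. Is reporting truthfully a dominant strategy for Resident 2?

Consider the case where Resident 1 reports 5, Resident 3 reports 5 and Resident 4 reports 5.
Truthful report 19: project not built, utility 0.
Report 24 instead: project built, pays 9, utility 19 - 9 = 10.
Since 10 > 0, reporting 24 is strictly better here, so truthful reporting is not dominant.

No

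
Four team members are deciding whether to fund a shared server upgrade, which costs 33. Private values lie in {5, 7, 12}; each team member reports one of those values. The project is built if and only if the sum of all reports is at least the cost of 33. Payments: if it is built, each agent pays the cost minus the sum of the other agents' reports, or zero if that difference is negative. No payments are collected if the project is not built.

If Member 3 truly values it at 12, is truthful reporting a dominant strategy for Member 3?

Check each profile of the others' reports and compare truth against every alternative report.
Others report (5, 7, 12): truth gives 3, best alternative gives 0.
Others report (5, 12, 7): truth gives 3, best alternative gives 0.
Others report (7, 5, 12): truth gives 3, best alternative gives 0.
Others report (7, 12, 5): truth gives 3, best alternative gives 0.
Others report (12, 5, 7): truth gives 3, best alternative gives 0.
Others report (12, 7, 5): truth gives 3, best alternative gives 0.
(Remaining 21 profiles checked similarly; truth is weakly best in each.)
In every case the truthful report is at least as good as any alternative, so it is a dominant strategy.

Yes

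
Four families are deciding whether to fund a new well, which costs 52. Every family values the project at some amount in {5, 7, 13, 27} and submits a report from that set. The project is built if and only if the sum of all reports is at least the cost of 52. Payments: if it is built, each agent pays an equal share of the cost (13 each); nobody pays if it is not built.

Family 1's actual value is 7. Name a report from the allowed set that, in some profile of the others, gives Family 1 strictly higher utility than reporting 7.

Suppose Family 2 reports 5, Family 3 reports 13 and Family 4 reports 27.
Report 7: project built, pays 13, utility 7 - 13 = -6.
Report 5: project not built, utility 0.
So reporting 5 beats truth here (0 > -6).

5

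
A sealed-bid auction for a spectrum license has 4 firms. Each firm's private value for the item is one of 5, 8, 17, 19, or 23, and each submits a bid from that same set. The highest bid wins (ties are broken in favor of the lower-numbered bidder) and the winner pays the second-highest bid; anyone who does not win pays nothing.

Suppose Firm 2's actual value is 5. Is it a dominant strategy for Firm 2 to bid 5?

Yes

Check each profile of the others' bids and compare truth against every alternative bid.
Others bid (5, 5, 8): truth gives 0, best alternative gives -3.
Others bid (5, 8, 5): truth gives 0, best alternative gives -3.
Others bid (5, 8, 8): truth gives 0, best alternative gives -3.
Others bid (5, 5, 5): truth gives 0, best alternative gives 0.
Others bid (5, 5, 17): truth gives 0, best alternative gives 0.
Others bid (5, 5, 19): truth gives 0, best alternative gives 0.
(Remaining 119 profiles checked similarly; truth is weakly best in each.)
In every case the truthful bid is at least as good as any alternative, so it is a dominant strategy.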